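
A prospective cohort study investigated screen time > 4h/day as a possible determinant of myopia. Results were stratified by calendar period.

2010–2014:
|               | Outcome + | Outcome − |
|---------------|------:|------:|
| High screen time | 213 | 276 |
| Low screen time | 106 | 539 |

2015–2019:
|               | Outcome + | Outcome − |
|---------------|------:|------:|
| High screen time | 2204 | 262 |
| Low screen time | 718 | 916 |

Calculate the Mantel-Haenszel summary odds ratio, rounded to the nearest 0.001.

8.282

OR_MH = Σ(aᵢdᵢ/nᵢ) / Σ(bᵢcᵢ/nᵢ), where nᵢ is the stratum total.
Stratum 1 (2010–2014): n = 1134; a·d/n = 213·539/1134 = 101.2407; b·c/n = 276·106/1134 = 25.7989
Stratum 2 (2015–2019): n = 4100; a·d/n = 2204·916/4100 = 492.4059; b·c/n = 262·718/4100 = 45.8820
OR_MH = (101.2407 + 492.4059) / (25.7989 + 45.8820) = 593.6466 / 71.6809 = 8.28180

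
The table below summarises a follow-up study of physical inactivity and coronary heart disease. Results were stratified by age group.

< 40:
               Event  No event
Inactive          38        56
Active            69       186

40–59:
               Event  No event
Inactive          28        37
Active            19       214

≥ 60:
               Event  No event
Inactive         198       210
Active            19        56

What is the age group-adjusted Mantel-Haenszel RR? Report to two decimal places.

2.07

RR_MH = Σ(aᵢ·n₀ᵢ/nᵢ) / Σ(cᵢ·n₁ᵢ/nᵢ), with n₁ᵢ = aᵢ+bᵢ (exposed), n₀ᵢ = cᵢ+dᵢ (unexposed), nᵢ = n₁ᵢ+n₀ᵢ.
Stratum 1 (< 40): n₁ = 94, n₀ = 255, n = 349; a·n₀/n = 38·255/349 = 27.7650; c·n₁/n = 69·94/349 = 18.5845
Stratum 2 (40–59): n₁ = 65, n₀ = 233, n = 298; a·n₀/n = 28·233/298 = 21.8926; c·n₁/n = 19·65/298 = 4.1443
Stratum 3 (≥ 60): n₁ = 408, n₀ = 75, n = 483; a·n₀/n = 198·75/483 = 30.7453; c·n₁/n = 19·408/483 = 16.0497
RR_MH = (27.7650 + 21.8926 + 30.7453) / (18.5845 + 4.1443 + 16.0497) = 80.4030 / 38.7785 = 2.07339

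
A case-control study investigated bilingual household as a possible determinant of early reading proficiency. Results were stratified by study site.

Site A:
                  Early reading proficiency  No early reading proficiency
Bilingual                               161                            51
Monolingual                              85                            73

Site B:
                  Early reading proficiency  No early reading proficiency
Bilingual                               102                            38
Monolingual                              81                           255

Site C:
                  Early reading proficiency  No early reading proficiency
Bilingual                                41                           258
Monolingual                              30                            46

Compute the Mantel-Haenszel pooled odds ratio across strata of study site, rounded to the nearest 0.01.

OR_MH = Σ(aᵢdᵢ/nᵢ) / Σ(bᵢcᵢ/nᵢ), where nᵢ is the stratum total.
Stratum 1 (Site A): n = 370; a·d/n = 161·73/370 = 31.7649; b·c/n = 51·85/370 = 11.7162
Stratum 2 (Site B): n = 476; a·d/n = 102·255/476 = 54.6429; b·c/n = 38·81/476 = 6.4664
Stratum 3 (Site C): n = 375; a·d/n = 41·46/375 = 5.0293; b·c/n = 258·30/375 = 20.6400
OR_MH = (31.7649 + 54.6429 + 5.0293) / (11.7162 + 6.4664 + 20.6400) = 91.4371 / 38.8226 = 2.35525

2.36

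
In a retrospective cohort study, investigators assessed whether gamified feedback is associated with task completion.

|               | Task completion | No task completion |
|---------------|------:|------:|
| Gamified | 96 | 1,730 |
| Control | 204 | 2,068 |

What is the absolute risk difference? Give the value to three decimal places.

-0.037

Cells: a = 96, b = 1730, c = 204, d = 2068.
Risk in exposed = 96/1826 = 0.052574; risk in unexposed = 204/2272 = 0.089789.
Risk difference = 0.052574 − 0.089789 = -0.037215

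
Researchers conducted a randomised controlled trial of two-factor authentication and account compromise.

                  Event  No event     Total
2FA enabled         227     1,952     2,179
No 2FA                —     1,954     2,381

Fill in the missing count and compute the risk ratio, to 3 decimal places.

0.581

The missing cell is in the unexposed row: 2381 − 1954 = 427.
So a = 227, b = 1952, c = 427, d = 1954.
RR = [a/(a+b)] / [c/(c+d)] = (227/2179) / (427/2381) = 0.10418/0.17934 = 0.58090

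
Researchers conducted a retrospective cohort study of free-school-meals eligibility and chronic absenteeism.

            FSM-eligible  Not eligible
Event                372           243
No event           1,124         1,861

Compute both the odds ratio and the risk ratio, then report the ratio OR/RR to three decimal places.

Reading the table with exposure as columns: a = 372 (FSM-eligible, case), b = 1124 (FSM-eligible, non-case), c = 243 (Not eligible, case), d = 1861.
OR = (372·1861)/(1124·243) = 692292/273132 = 2.53464
Risk in exposed = 372/1496 = 0.24866; risk in unexposed = 243/2104 = 0.11549; RR = 2.15303
OR/RR = 2.53464 / 2.15303 = 1.17724
The outcome is not rare, so the OR lies further from 1 than the RR.

1.177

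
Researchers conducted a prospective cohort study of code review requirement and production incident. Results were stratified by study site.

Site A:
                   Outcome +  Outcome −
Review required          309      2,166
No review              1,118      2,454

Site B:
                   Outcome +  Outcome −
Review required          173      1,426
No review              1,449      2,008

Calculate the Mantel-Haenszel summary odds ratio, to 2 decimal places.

OR_MH = Σ(aᵢdᵢ/nᵢ) / Σ(bᵢcᵢ/nᵢ), where nᵢ is the stratum total.
Stratum 1 (Site A): n = 6047; a·d/n = 309·2454/6047 = 125.3987; b·c/n = 2166·1118/6047 = 400.4611
Stratum 2 (Site B): n = 5056; a·d/n = 173·2008/5056 = 68.7073; b·c/n = 1426·1449/5056 = 408.6776
OR_MH = (125.3987 + 68.7073) / (400.4611 + 408.6776) = 194.1060 / 809.1387 = 0.23989

0.24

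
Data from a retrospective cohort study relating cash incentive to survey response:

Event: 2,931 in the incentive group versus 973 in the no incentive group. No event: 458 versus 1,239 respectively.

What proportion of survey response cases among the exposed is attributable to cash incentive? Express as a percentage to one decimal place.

49.1

From the description: a = 2931, b = 458, c = 973, d = 1239.
Risk in exposed = 2931/3389 = 0.86486; risk in unexposed = 973/2212 = 0.43987.
RR = 0.86486/0.43987 = 1.96615
AR% = (RR − 1)/RR × 100 = (1.96615 − 1)/1.96615 × 100 = 49.1392%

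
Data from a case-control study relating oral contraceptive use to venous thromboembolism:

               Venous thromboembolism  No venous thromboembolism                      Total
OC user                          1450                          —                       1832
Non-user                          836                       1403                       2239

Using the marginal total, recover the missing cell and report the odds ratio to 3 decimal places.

The missing cell is in the exposed row: 1832 − 1450 = 382.
So a = 1450, b = 382, c = 836, d = 1403.
OR = (a·d)/(b·c) = (1450 × 1403) / (382 × 836) = 2034350 / 319352 = 6.37024

6.370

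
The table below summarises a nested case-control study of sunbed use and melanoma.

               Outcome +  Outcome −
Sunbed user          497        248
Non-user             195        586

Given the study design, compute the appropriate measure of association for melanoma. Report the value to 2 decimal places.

6.02

Cells: a = 497, b = 248, c = 195, d = 586.
This is a nested case-control study: participants were sampled on outcome status, so risks in the source population cannot be estimated directly — relative risk is not valid here. The odds ratio is the appropriate measure.
OR = (a·d)/(b·c) = (497 × 586) / (248 × 195) = 291242 / 48360 = 6.02237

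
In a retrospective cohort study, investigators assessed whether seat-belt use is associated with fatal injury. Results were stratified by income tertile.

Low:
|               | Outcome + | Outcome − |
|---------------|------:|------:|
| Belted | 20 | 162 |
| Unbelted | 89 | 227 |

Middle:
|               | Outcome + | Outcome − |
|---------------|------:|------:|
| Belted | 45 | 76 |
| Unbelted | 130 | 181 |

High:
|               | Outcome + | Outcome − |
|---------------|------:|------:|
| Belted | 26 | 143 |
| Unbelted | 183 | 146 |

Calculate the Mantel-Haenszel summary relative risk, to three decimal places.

0.475

RR_MH = Σ(aᵢ·n₀ᵢ/nᵢ) / Σ(cᵢ·n₁ᵢ/nᵢ), with n₁ᵢ = aᵢ+bᵢ (exposed), n₀ᵢ = cᵢ+dᵢ (unexposed), nᵢ = n₁ᵢ+n₀ᵢ.
Stratum 1 (Low): n₁ = 182, n₀ = 316, n = 498; a·n₀/n = 20·316/498 = 12.6908; c·n₁/n = 89·182/498 = 32.5261
Stratum 2 (Middle): n₁ = 121, n₀ = 311, n = 432; a·n₀/n = 45·311/432 = 32.3958; c·n₁/n = 130·121/432 = 36.4120
Stratum 3 (High): n₁ = 169, n₀ = 329, n = 498; a·n₀/n = 26·329/498 = 17.1767; c·n₁/n = 183·169/498 = 62.1024
RR_MH = (12.6908 + 32.3958 + 17.1767) / (32.5261 + 36.4120 + 62.1024) = 62.2633 / 131.0406 = 0.47515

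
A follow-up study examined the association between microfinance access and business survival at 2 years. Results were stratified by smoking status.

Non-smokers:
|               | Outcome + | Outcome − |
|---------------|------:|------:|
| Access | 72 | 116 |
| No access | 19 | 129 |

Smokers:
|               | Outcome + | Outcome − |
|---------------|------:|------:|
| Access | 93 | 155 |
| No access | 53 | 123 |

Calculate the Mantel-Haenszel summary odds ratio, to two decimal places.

OR_MH = Σ(aᵢdᵢ/nᵢ) / Σ(bᵢcᵢ/nᵢ), where nᵢ is the stratum total.
Stratum 1 (Non-smokers): n = 336; a·d/n = 72·129/336 = 27.6429; b·c/n = 116·19/336 = 6.5595
Stratum 2 (Smokers): n = 424; a·d/n = 93·123/424 = 26.9788; b·c/n = 155·53/424 = 19.3750
OR_MH = (27.6429 + 26.9788) / (6.5595 + 19.3750) = 54.6216 / 25.9345 = 2.10614

2.11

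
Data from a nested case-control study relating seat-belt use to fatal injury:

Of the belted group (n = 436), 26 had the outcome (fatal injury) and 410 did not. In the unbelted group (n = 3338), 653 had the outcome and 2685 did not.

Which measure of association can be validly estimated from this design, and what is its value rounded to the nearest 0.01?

From the description: a = 26, b = 410, c = 653, d = 2685.
This is a nested case-control study: participants were sampled on outcome status, so risks in the source population cannot be estimated directly — relative risk is not valid here. The odds ratio is the appropriate measure.
OR = (a·d)/(b·c) = (26 × 2685) / (410 × 653) = 69810 / 267730 = 0.26075

0.26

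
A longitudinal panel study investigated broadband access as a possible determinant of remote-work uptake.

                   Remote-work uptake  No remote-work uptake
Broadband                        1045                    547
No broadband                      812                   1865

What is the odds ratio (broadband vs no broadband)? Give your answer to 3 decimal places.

Cells: a = 1045, b = 547, c = 812, d = 1865.
OR = (a·d)/(b·c) = (1045 × 1865) / (547 × 812) = 1948925 / 444164 = 4.38785
The odds of remote-work uptake are about 4.39 times as high in the broadband group.

4.388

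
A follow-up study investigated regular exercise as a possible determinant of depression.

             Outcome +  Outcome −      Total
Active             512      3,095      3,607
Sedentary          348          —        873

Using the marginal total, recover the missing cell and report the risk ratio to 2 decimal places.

The missing cell is in the unexposed row: 873 − 348 = 525.
So a = 512, b = 3095, c = 348, d = 525.
RR = [a/(a+b)] / [c/(c+d)] = (512/3607) / (348/873) = 0.14195/0.39863 = 0.35609

0.36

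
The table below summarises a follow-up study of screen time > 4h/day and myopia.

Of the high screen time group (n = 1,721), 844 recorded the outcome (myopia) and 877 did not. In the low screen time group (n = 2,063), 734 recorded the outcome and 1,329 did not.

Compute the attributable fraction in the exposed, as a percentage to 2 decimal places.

27.45

From the description: a = 844, b = 877, c = 734, d = 1329.
Risk in exposed = 844/1721 = 0.49041; risk in unexposed = 734/2063 = 0.35579.
RR = 0.49041/0.35579 = 1.37837
AR% = (RR − 1)/RR × 100 = (1.37837 − 1)/1.37837 × 100 = 27.4504%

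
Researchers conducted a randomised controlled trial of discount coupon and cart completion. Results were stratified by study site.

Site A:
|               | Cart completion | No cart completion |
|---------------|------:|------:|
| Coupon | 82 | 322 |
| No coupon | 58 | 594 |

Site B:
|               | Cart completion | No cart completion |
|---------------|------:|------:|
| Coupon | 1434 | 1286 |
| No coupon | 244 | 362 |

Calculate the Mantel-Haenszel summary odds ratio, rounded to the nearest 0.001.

1.805

OR_MH = Σ(aᵢdᵢ/nᵢ) / Σ(bᵢcᵢ/nᵢ), where nᵢ is the stratum total.
Stratum 1 (Site A): n = 1056; a·d/n = 82·594/1056 = 46.1250; b·c/n = 322·58/1056 = 17.6856
Stratum 2 (Site B): n = 3326; a·d/n = 1434·362/3326 = 156.0758; b·c/n = 1286·244/3326 = 94.3428
OR_MH = (46.1250 + 156.0758) / (17.6856 + 94.3428) = 202.2008 / 112.0284 = 1.80491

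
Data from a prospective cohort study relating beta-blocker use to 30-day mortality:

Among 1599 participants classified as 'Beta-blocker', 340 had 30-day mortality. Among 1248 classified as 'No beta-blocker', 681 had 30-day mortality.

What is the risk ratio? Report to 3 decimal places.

0.390

From the description: a = 340, b = 1259, c = 681, d = 567.
Risk in exposed = 340/1599 = 0.21263; risk in unexposed = 681/1248 = 0.54567.
RR = 0.21263 / 0.54567 = 0.38967
The risk is 61% lower among the exposed than among the unexposed.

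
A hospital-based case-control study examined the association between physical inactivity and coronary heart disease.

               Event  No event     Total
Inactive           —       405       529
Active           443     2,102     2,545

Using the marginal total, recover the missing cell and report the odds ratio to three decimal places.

1.453

The missing cell is in the exposed row: 529 − 405 = 124.
So a = 124, b = 405, c = 443, d = 2102.
OR = (a·d)/(b·c) = (124 × 2102) / (405 × 443) = 260648 / 179415 = 1.45277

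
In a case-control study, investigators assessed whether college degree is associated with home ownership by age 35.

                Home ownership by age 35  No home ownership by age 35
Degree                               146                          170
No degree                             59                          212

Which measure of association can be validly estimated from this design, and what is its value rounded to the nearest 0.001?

3.086

Cells: a = 146, b = 170, c = 59, d = 212.
This is a case-control study: participants were sampled on outcome status, so risks in the source population cannot be estimated directly — relative risk is not valid here. The odds ratio is the appropriate measure.
OR = (a·d)/(b·c) = (146 × 212) / (170 × 59) = 30952 / 10030 = 3.08594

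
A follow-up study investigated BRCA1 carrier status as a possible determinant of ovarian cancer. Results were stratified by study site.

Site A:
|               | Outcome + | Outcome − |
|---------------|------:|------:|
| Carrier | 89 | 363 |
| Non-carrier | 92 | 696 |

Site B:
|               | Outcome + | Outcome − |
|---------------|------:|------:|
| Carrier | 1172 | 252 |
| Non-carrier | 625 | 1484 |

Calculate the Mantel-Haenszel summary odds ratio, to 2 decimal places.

7.58

OR_MH = Σ(aᵢdᵢ/nᵢ) / Σ(bᵢcᵢ/nᵢ), where nᵢ is the stratum total.
Stratum 1 (Site A): n = 1240; a·d/n = 89·696/1240 = 49.9548; b·c/n = 363·92/1240 = 26.9323
Stratum 2 (Site B): n = 3533; a·d/n = 1172·1484/3533 = 492.2864; b·c/n = 252·625/3533 = 44.5797
OR_MH = (49.9548 + 492.2864) / (26.9323 + 44.5797) = 542.2413 / 71.5119 = 7.58253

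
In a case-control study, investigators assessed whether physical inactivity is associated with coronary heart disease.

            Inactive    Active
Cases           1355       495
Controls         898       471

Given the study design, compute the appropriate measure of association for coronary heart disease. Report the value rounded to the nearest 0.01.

Reading the table with exposure as columns: a = 1355 (Inactive, case), b = 898 (Inactive, non-case), c = 495 (Active, case), d = 471.
This is a case-control study: participants were sampled on outcome status, so risks in the source population cannot be estimated directly — relative risk is not valid here. The odds ratio is the appropriate measure.
OR = (a·d)/(b·c) = (1355 × 471) / (898 × 495) = 638205 / 444510 = 1.43575

1.44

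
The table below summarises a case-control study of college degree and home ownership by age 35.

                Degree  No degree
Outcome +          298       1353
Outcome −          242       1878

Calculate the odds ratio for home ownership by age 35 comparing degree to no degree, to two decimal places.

1.71

Reading the table with exposure as columns: a = 298 (Degree, case), b = 242 (Degree, non-case), c = 1353 (No degree, case), d = 1878.
OR = (a·d)/(b·c) = (298 × 1878) / (242 × 1353) = 559644 / 327426 = 1.70922
The odds of home ownership by age 35 are about 1.71 times as high in the degree group.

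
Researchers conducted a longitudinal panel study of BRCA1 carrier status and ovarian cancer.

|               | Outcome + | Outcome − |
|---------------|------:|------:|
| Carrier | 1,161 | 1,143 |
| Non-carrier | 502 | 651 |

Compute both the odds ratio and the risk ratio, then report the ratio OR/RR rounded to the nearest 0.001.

1.138

Cells: a = 1161, b = 1143, c = 502, d = 651.
OR = (1161·651)/(1143·502) = 755811/573786 = 1.31723
Risk in exposed = 1161/2304 = 0.50391; risk in unexposed = 502/1153 = 0.43539; RR = 1.15738
OR/RR = 1.31723 / 1.15738 = 1.13812
The outcome is not rare, so the OR lies further from 1 than the RR.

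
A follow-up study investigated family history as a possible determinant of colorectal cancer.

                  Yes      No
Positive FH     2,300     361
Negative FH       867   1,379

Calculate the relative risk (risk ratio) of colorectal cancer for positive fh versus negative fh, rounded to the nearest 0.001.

Cells: a = 2300, b = 361, c = 867, d = 1379.
Risk in exposed = 2300/2661 = 0.86434; risk in unexposed = 867/2246 = 0.38602.
RR = 0.86434 / 0.38602 = 2.23910
The risk among the exposed is 2.24 times that among the unexposed.

2.239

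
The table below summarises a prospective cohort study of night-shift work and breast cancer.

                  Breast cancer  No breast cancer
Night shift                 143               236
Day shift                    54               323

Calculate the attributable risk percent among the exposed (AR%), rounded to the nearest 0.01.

Cells: a = 143, b = 236, c = 54, d = 323.
Risk in exposed = 143/379 = 0.37731; risk in unexposed = 54/377 = 0.14324.
RR = 0.37731/0.14324 = 2.63417
AR% = (RR − 1)/RR × 100 = (2.63417 − 1)/2.63417 × 100 = 62.0374%

62.04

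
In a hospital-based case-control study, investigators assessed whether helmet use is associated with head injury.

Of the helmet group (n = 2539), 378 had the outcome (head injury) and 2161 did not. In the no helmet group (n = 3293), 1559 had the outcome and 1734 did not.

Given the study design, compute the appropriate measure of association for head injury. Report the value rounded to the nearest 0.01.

0.19

From the description: a = 378, b = 2161, c = 1559, d = 1734.
This is a hospital-based case-control study: participants were sampled on outcome status, so risks in the source population cannot be estimated directly — relative risk is not valid here. The odds ratio is the appropriate measure.
OR = (a·d)/(b·c) = (378 × 1734) / (2161 × 1559) = 655452 / 3368999 = 0.19455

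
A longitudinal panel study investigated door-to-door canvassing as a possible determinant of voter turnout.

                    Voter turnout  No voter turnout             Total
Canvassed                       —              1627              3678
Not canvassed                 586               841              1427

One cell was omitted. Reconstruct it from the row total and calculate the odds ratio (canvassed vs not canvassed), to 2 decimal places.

1.81

The missing cell is in the exposed row: 3678 − 1627 = 2051.
So a = 2051, b = 1627, c = 586, d = 841.
OR = (a·d)/(b·c) = (2051 × 841) / (1627 × 586) = 1724891 / 953422 = 1.80916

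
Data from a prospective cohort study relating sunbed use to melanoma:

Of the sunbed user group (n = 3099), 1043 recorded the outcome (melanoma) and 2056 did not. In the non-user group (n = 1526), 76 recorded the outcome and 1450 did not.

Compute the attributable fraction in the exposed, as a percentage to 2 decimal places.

85.20

From the description: a = 1043, b = 2056, c = 76, d = 1450.
Risk in exposed = 1043/3099 = 0.33656; risk in unexposed = 76/1526 = 0.04980.
RR = 0.33656/0.04980 = 6.75777
AR% = (RR − 1)/RR × 100 = (6.75777 − 1)/6.75777 × 100 = 85.2022%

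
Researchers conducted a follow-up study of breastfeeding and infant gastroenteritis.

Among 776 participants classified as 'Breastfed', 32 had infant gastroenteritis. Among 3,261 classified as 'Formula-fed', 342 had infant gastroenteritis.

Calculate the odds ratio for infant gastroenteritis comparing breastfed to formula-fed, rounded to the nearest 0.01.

From the description: a = 32, b = 744, c = 342, d = 2919.
OR = (a·d)/(b·c) = (32 × 2919) / (744 × 342) = 93408 / 254448 = 0.36710
Exposure is associated with lower odds of infant gastroenteritis (OR = 0.37 < 1).

0.37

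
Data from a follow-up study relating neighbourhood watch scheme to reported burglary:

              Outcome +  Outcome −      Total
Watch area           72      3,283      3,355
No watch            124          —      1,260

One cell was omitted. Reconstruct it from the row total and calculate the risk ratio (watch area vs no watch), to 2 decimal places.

The missing cell is in the unexposed row: 1260 − 124 = 1136.
So a = 72, b = 3283, c = 124, d = 1136.
RR = [a/(a+b)] / [c/(c+d)] = (72/3355) / (124/1260) = 0.02146/0.09841 = 0.21807

0.22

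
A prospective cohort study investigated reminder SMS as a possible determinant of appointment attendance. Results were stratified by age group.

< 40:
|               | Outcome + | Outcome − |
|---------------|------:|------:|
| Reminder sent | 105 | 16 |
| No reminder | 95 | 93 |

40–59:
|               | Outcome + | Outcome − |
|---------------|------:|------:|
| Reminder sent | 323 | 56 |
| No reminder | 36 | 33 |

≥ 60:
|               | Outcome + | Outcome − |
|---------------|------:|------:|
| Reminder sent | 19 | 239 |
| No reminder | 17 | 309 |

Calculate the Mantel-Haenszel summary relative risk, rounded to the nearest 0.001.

RR_MH = Σ(aᵢ·n₀ᵢ/nᵢ) / Σ(cᵢ·n₁ᵢ/nᵢ), with n₁ᵢ = aᵢ+bᵢ (exposed), n₀ᵢ = cᵢ+dᵢ (unexposed), nᵢ = n₁ᵢ+n₀ᵢ.
Stratum 1 (< 40): n₁ = 121, n₀ = 188, n = 309; a·n₀/n = 105·188/309 = 63.8835; c·n₁/n = 95·121/309 = 37.2006
Stratum 2 (40–59): n₁ = 379, n₀ = 69, n = 448; a·n₀/n = 323·69/448 = 49.7478; c·n₁/n = 36·379/448 = 30.4554
Stratum 3 (≥ 60): n₁ = 258, n₀ = 326, n = 584; a·n₀/n = 19·326/584 = 10.6062; c·n₁/n = 17·258/584 = 7.5103
RR_MH = (63.8835 + 49.7478 + 10.6062) / (37.2006 + 30.4554 + 7.5103) = 124.2374 / 75.1663 = 1.65283

1.653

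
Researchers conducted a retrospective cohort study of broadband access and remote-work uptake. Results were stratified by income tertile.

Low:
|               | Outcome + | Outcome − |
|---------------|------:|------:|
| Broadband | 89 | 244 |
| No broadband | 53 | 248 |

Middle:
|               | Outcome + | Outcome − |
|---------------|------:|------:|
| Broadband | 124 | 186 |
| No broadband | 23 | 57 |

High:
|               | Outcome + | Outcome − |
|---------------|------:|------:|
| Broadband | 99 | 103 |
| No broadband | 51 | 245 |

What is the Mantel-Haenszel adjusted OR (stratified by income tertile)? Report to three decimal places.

2.425

OR_MH = Σ(aᵢdᵢ/nᵢ) / Σ(bᵢcᵢ/nᵢ), where nᵢ is the stratum total.
Stratum 1 (Low): n = 634; a·d/n = 89·248/634 = 34.8139; b·c/n = 244·53/634 = 20.3975
Stratum 2 (Middle): n = 390; a·d/n = 124·57/390 = 18.1231; b·c/n = 186·23/390 = 10.9692
Stratum 3 (High): n = 498; a·d/n = 99·245/498 = 48.7048; b·c/n = 103·51/498 = 10.5482
OR_MH = (34.8139 + 18.1231 + 48.7048) / (20.3975 + 10.9692 + 10.5482) = 101.6418 / 41.9149 = 2.42496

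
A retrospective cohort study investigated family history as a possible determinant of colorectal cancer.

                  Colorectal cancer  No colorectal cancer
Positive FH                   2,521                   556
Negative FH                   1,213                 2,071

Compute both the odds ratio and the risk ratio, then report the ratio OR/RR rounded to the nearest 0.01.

Cells: a = 2521, b = 556, c = 1213, d = 2071.
OR = (2521·2071)/(556·1213) = 5220991/674428 = 7.74136
Risk in exposed = 2521/3077 = 0.81930; risk in unexposed = 1213/3284 = 0.36937; RR = 2.21813
OR/RR = 7.74136 / 2.21813 = 3.49003
The outcome is not rare, so the OR lies further from 1 than the RR.

3.49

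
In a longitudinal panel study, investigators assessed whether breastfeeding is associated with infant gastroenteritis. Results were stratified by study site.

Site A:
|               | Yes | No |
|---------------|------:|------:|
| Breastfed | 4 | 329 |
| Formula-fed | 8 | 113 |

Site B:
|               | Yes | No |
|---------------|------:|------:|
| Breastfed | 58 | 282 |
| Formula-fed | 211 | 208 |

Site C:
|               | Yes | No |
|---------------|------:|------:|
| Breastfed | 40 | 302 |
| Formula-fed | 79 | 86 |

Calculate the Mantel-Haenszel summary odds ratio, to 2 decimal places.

OR_MH = Σ(aᵢdᵢ/nᵢ) / Σ(bᵢcᵢ/nᵢ), where nᵢ is the stratum total.
Stratum 1 (Site A): n = 454; a·d/n = 4·113/454 = 0.9956; b·c/n = 329·8/454 = 5.7974
Stratum 2 (Site B): n = 759; a·d/n = 58·208/759 = 15.8946; b·c/n = 282·211/759 = 78.3953
Stratum 3 (Site C): n = 507; a·d/n = 40·86/507 = 6.7850; b·c/n = 302·79/507 = 47.0572
OR_MH = (0.9956 + 15.8946 + 6.7850) / (5.7974 + 78.3953 + 47.0572) = 23.6752 / 131.2498 = 0.18038

0.18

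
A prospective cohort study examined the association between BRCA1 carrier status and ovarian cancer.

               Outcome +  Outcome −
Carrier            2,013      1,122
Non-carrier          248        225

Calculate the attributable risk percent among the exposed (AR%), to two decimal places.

18.34

Cells: a = 2013, b = 1122, c = 248, d = 225.
Risk in exposed = 2013/3135 = 0.64211; risk in unexposed = 248/473 = 0.52431.
RR = 0.64211/0.52431 = 1.22466
AR% = (RR − 1)/RR × 100 = (1.22466 − 1)/1.22466 × 100 = 18.3447%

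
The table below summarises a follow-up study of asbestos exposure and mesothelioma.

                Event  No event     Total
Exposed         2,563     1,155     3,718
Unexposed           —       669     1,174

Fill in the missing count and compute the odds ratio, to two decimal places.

2.94

The missing cell is in the unexposed row: 1174 − 669 = 505.
So a = 2563, b = 1155, c = 505, d = 669.
OR = (a·d)/(b·c) = (2563 × 669) / (1155 × 505) = 1714647 / 583275 = 2.93969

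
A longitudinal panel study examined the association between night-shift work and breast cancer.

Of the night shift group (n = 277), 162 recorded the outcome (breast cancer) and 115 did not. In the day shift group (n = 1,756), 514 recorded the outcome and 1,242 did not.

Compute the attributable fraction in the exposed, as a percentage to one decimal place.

50.0

From the description: a = 162, b = 115, c = 514, d = 1242.
Risk in exposed = 162/277 = 0.58484; risk in unexposed = 514/1756 = 0.29271.
RR = 0.58484/0.29271 = 1.99801
AR% = (RR − 1)/RR × 100 = (1.99801 − 1)/1.99801 × 100 = 49.9501%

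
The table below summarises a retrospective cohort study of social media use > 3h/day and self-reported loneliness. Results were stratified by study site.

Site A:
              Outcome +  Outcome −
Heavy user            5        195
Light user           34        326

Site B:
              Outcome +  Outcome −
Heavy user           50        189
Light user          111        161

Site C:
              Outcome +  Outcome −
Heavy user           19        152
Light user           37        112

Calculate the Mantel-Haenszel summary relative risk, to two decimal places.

0.46

RR_MH = Σ(aᵢ·n₀ᵢ/nᵢ) / Σ(cᵢ·n₁ᵢ/nᵢ), with n₁ᵢ = aᵢ+bᵢ (exposed), n₀ᵢ = cᵢ+dᵢ (unexposed), nᵢ = n₁ᵢ+n₀ᵢ.
Stratum 1 (Site A): n₁ = 200, n₀ = 360, n = 560; a·n₀/n = 5·360/560 = 3.2143; c·n₁/n = 34·200/560 = 12.1429
Stratum 2 (Site B): n₁ = 239, n₀ = 272, n = 511; a·n₀/n = 50·272/511 = 26.6145; c·n₁/n = 111·239/511 = 51.9159
Stratum 3 (Site C): n₁ = 171, n₀ = 149, n = 320; a·n₀/n = 19·149/320 = 8.8469; c·n₁/n = 37·171/320 = 19.7719
RR_MH = (3.2143 + 26.6145 + 8.8469) / (12.1429 + 51.9159 + 19.7719) = 38.6756 / 83.8306 = 0.46135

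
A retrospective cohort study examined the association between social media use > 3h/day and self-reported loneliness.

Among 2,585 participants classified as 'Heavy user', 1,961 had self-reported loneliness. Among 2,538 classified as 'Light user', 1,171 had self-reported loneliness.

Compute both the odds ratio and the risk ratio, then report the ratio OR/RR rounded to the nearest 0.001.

From the description: a = 1961, b = 624, c = 1171, d = 1367.
OR = (1961·1367)/(624·1171) = 2680687/730704 = 3.66864
Risk in exposed = 1961/2585 = 0.75861; risk in unexposed = 1171/2538 = 0.46139; RR = 1.64419
OR/RR = 3.66864 / 1.64419 = 2.23127
The outcome is not rare, so the OR lies further from 1 than the RR.

2.231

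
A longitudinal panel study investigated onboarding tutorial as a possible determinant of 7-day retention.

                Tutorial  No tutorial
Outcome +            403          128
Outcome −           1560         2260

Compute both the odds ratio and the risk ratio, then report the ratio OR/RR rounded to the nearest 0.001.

1.191

Reading the table with exposure as columns: a = 403 (Tutorial, case), b = 1560 (Tutorial, non-case), c = 128 (No tutorial, case), d = 2260.
OR = (403·2260)/(1560·128) = 910780/199680 = 4.56120
Risk in exposed = 403/1963 = 0.20530; risk in unexposed = 128/2388 = 0.05360; RR = 3.83009
OR/RR = 4.56120 / 3.83009 = 1.19088
The outcome is not rare, so the OR lies further from 1 than the RR.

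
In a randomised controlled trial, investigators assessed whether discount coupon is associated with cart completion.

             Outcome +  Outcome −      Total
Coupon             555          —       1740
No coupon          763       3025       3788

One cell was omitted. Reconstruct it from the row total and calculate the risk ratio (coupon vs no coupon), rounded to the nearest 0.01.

The missing cell is in the exposed row: 1740 − 555 = 1185.
So a = 555, b = 1185, c = 763, d = 3025.
RR = [a/(a+b)] / [c/(c+d)] = (555/1740) / (763/3788) = 0.31897/0.20143 = 1.58354

1.58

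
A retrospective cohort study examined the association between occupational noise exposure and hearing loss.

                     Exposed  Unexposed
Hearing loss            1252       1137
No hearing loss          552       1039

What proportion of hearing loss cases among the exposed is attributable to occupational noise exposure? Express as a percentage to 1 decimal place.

24.7

Reading the table with exposure as columns: a = 1252 (Exposed, case), b = 552 (Exposed, non-case), c = 1137 (Unexposed, case), d = 1039.
Risk in exposed = 1252/1804 = 0.69401; risk in unexposed = 1137/2176 = 0.52252.
RR = 0.69401/0.52252 = 1.32821
AR% = (RR − 1)/RR × 100 = (1.32821 − 1)/1.32821 × 100 = 24.7106%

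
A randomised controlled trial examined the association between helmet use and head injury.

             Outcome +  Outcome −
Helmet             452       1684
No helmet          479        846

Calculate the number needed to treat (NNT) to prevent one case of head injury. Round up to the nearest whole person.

Risk in treated group = 452/2136 = 0.21161; risk in control = 479/1325 = 0.36151.
Absolute risk reduction = 0.36151 − 0.21161 = 0.14990
NNT = 1 / ARR = 1 / 0.14990 = 6.671 → round up → 7

7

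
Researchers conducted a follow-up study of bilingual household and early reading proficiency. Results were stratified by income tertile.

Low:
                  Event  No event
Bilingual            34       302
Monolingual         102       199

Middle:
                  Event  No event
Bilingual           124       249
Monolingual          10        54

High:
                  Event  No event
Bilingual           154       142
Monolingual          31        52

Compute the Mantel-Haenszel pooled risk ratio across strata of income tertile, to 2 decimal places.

RR_MH = Σ(aᵢ·n₀ᵢ/nᵢ) / Σ(cᵢ·n₁ᵢ/nᵢ), with n₁ᵢ = aᵢ+bᵢ (exposed), n₀ᵢ = cᵢ+dᵢ (unexposed), nᵢ = n₁ᵢ+n₀ᵢ.
Stratum 1 (Low): n₁ = 336, n₀ = 301, n = 637; a·n₀/n = 34·301/637 = 16.0659; c·n₁/n = 102·336/637 = 53.8022
Stratum 2 (Middle): n₁ = 373, n₀ = 64, n = 437; a·n₀/n = 124·64/437 = 18.1602; c·n₁/n = 10·373/437 = 8.5355
Stratum 3 (High): n₁ = 296, n₀ = 83, n = 379; a·n₀/n = 154·83/379 = 33.7256; c·n₁/n = 31·296/379 = 24.2111
RR_MH = (16.0659 + 18.1602 + 33.7256) / (53.8022 + 8.5355 + 24.2111) = 67.9517 / 86.5487 = 0.78513

0.79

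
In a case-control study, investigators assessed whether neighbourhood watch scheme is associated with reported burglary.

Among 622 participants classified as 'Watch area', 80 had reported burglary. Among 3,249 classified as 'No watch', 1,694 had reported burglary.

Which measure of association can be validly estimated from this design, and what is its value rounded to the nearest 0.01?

From the description: a = 80, b = 542, c = 1694, d = 1555.
This is a case-control study: participants were sampled on outcome status, so risks in the source population cannot be estimated directly — relative risk is not valid here. The odds ratio is the appropriate measure.
OR = (a·d)/(b·c) = (80 × 1555) / (542 × 1694) = 124400 / 918148 = 0.13549

0.14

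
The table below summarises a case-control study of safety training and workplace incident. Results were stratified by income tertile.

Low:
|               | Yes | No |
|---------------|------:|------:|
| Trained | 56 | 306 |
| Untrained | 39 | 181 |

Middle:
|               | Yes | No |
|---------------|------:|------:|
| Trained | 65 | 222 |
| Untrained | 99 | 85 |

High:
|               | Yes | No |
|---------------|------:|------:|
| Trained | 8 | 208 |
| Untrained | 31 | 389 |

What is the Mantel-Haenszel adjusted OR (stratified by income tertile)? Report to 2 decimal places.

OR_MH = Σ(aᵢdᵢ/nᵢ) / Σ(bᵢcᵢ/nᵢ), where nᵢ is the stratum total.
Stratum 1 (Low): n = 582; a·d/n = 56·181/582 = 17.4158; b·c/n = 306·39/582 = 20.5052
Stratum 2 (Middle): n = 471; a·d/n = 65·85/471 = 11.7304; b·c/n = 222·99/471 = 46.6624
Stratum 3 (High): n = 636; a·d/n = 8·389/636 = 4.8931; b·c/n = 208·31/636 = 10.1384
OR_MH = (17.4158 + 11.7304 + 4.8931) / (20.5052 + 46.6624 + 10.1384) = 34.0393 / 77.3059 = 0.44032

0.44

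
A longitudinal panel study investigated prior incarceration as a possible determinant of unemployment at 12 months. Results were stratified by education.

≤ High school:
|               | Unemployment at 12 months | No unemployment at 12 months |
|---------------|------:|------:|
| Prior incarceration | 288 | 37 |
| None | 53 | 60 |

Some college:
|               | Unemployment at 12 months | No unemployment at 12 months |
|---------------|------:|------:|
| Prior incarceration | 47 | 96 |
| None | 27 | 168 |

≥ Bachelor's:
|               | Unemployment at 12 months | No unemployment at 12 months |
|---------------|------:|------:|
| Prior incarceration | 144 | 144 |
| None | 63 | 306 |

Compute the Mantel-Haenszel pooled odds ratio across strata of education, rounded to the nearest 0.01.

5.00

OR_MH = Σ(aᵢdᵢ/nᵢ) / Σ(bᵢcᵢ/nᵢ), where nᵢ is the stratum total.
Stratum 1 (≤ High school): n = 438; a·d/n = 288·60/438 = 39.4521; b·c/n = 37·53/438 = 4.4772
Stratum 2 (Some college): n = 338; a·d/n = 47·168/338 = 23.3609; b·c/n = 96·27/338 = 7.6686
Stratum 3 (≥ Bachelor's): n = 657; a·d/n = 144·306/657 = 67.0685; b·c/n = 144·63/657 = 13.8082
OR_MH = (39.4521 + 23.3609 + 67.0685) / (4.4772 + 7.6686 + 13.8082) = 129.8815 / 25.9540 = 5.00429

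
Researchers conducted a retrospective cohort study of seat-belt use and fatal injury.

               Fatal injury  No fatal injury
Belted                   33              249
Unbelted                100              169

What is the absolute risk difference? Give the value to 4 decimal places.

-0.2547

Cells: a = 33, b = 249, c = 100, d = 169.
Risk in exposed = 33/282 = 0.117021; risk in unexposed = 100/269 = 0.371747.
Risk difference = 0.117021 − 0.371747 = -0.254726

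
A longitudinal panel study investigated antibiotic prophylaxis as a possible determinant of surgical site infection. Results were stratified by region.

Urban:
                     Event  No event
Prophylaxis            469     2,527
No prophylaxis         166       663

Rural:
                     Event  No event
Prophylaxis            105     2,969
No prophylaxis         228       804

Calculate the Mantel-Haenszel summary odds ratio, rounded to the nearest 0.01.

0.37

OR_MH = Σ(aᵢdᵢ/nᵢ) / Σ(bᵢcᵢ/nᵢ), where nᵢ is the stratum total.
Stratum 1 (Urban): n = 3825; a·d/n = 469·663/3825 = 81.2933; b·c/n = 2527·166/3825 = 109.6685
Stratum 2 (Rural): n = 4106; a·d/n = 105·804/4106 = 20.5602; b·c/n = 2969·228/4106 = 164.8641
OR_MH = (81.2933 + 20.5602) / (109.6685 + 164.8641) = 101.8535 / 274.5326 = 0.37101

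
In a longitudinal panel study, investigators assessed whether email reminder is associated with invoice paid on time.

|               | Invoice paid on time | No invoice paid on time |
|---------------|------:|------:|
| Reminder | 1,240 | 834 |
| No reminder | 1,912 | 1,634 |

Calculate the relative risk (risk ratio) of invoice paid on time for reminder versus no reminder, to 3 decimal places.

1.109

Cells: a = 1240, b = 834, c = 1912, d = 1634.
Risk in exposed = 1240/2074 = 0.59788; risk in unexposed = 1912/3546 = 0.53920.
RR = 0.59788 / 0.53920 = 1.10883
The risk among the exposed is 1.11 times that among the unexposed.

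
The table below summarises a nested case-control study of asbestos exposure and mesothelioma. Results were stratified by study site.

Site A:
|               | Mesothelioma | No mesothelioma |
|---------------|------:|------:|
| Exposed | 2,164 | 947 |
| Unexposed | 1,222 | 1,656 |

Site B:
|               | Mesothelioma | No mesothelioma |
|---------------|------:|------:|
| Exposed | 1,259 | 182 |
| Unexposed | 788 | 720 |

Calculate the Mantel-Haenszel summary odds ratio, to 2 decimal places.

3.74

OR_MH = Σ(aᵢdᵢ/nᵢ) / Σ(bᵢcᵢ/nᵢ), where nᵢ is the stratum total.
Stratum 1 (Site A): n = 5989; a·d/n = 2164·1656/5989 = 598.3610; b·c/n = 947·1222/5989 = 193.2266
Stratum 2 (Site B): n = 2949; a·d/n = 1259·720/2949 = 307.3856; b·c/n = 182·788/2949 = 48.6321
OR_MH = (598.3610 + 307.3856) / (193.2266 + 48.6321) = 905.7465 / 241.8587 = 3.74494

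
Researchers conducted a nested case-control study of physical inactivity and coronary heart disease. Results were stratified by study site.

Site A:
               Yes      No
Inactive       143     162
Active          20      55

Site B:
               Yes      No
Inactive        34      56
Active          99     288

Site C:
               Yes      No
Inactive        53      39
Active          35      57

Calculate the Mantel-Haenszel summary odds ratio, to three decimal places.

OR_MH = Σ(aᵢdᵢ/nᵢ) / Σ(bᵢcᵢ/nᵢ), where nᵢ is the stratum total.
Stratum 1 (Site A): n = 380; a·d/n = 143·55/380 = 20.6974; b·c/n = 162·20/380 = 8.5263
Stratum 2 (Site B): n = 477; a·d/n = 34·288/477 = 20.5283; b·c/n = 56·99/477 = 11.6226
Stratum 3 (Site C): n = 184; a·d/n = 53·57/184 = 16.4185; b·c/n = 39·35/184 = 7.4185
OR_MH = (20.6974 + 20.5283 + 16.4185) / (8.5263 + 11.6226 + 7.4185) = 57.6441 / 27.5674 = 2.09102

2.091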